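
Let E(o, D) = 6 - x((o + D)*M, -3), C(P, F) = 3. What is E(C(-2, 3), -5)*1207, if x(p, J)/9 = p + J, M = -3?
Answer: -25347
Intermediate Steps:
x(p, J) = 9*J + 9*p (x(p, J) = 9*(p + J) = 9*(J + p) = 9*J + 9*p)
E(o, D) = 33 + 27*D + 27*o (E(o, D) = 6 - (9*(-3) + 9*((o + D)*(-3))) = 6 - (-27 + 9*((D + o)*(-3))) = 6 - (-27 + 9*(-3*D - 3*o)) = 6 - (-27 + (-27*D - 27*o)) = 6 - (-27 - 27*D - 27*o) = 6 + (27 + 27*D + 27*o) = 33 + 27*D + 27*o)
E(C(-2, 3), -5)*1207 = (33 + 27*(-5) + 27*3)*1207 = (33 - 135 + 81)*1207 = -21*1207 = -25347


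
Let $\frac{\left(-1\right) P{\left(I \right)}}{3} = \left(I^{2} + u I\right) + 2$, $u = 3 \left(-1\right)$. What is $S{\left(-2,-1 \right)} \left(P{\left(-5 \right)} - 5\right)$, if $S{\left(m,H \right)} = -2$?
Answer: $262$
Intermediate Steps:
$u = -3$
$P{\left(I \right)} = -6 - 3 I^{2} + 9 I$ ($P{\left(I \right)} = - 3 \left(\left(I^{2} - 3 I\right) + 2\right) = - 3 \left(2 + I^{2} - 3 I\right) = -6 - 3 I^{2} + 9 I$)
$S{\left(-2,-1 \right)} \left(P{\left(-5 \right)} - 5\right) = - 2 \left(\left(-6 - 3 \left(-5\right)^{2} + 9 \left(-5\right)\right) - 5\right) = - 2 \left(\left(-6 - 75 - 45\right) - 5\right) = - 2 \left(-126 - 5\right) = \left(-2\right) \left(-131\right) = 262$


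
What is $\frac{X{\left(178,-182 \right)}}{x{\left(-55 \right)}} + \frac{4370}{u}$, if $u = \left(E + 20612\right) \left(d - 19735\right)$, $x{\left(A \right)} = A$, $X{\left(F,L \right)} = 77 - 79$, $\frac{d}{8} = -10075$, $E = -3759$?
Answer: $\frac{35596328}{978968595} \approx 0.036361$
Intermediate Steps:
$d = -80600$ ($d = 8 \left(-10075\right) = -80600$)
$X{\left(F,L \right)} = -2$ ($X{\left(F,L \right)} = 77 - 79 = -2$)
$u = -1690945755$ ($u = \left(-3759 + 20612\right) \left(-80600 - 19735\right) = 16853 \left(-100335\right) = -1690945755$)
$\frac{X{\left(178,-182 \right)}}{x{\left(-55 \right)}} + \frac{4370}{u} = - \frac{2}{-55} + \frac{4370}{-1690945755} = \left(-2\right) \left(- \frac{1}{55}\right) + 4370 \left(- \frac{1}{1690945755}\right) = \frac{2}{55} - \frac{46}{17799429} = \frac{35596328}{978968595}$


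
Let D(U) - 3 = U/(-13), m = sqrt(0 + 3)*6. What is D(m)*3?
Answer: 9 - 18*sqrt(3)/13 ≈ 6.6018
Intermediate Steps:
m = 6*sqrt(3) (m = sqrt(3)*6 = 6*sqrt(3) ≈ 10.392)
D(U) = 3 - U/13 (D(U) = 3 + U/(-13) = 3 + U*(-1/13) = 3 - U/13)
D(m)*3 = (3 - 6*sqrt(3)/13)*3 = 9 - 18*sqrt(3)/13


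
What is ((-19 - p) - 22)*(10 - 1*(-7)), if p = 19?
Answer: -1020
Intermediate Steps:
((-19 - p) - 22)*(10 - 1*(-7)) = ((-19 - 1*19) - 22)*(10 - 1*(-7)) = ((-19 - 19) - 22)*(10 + 7) = (-38 - 22)*17 = -60*17 = -1020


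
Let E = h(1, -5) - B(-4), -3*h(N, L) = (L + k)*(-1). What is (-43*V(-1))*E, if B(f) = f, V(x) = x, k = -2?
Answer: 215/3 ≈ 71.667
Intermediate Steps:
h(N, L) = -⅔ + L/3 (h(N, L) = -(L - 2)*(-1)/3 = -(-2 + L)*(-1)/3 = -(2 - L)/3 = -⅔ + L/3)
E = 5/3 (E = (-⅔ + (⅓)*(-5)) - 1*(-4) = (-⅔ - 5/3) + 4 = -7/3 + 4 = 5/3 ≈ 1.6667)
(-43*V(-1))*E = -43*(-1)*(5/3) = 43*(5/3) = 215/3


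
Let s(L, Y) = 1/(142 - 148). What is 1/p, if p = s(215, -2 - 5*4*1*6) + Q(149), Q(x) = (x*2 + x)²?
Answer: 6/1198853 ≈ 5.0048e-6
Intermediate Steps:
Q(x) = 9*x² (Q(x) = (2*x + x)² = (3*x)² = 9*x²)
s(L, Y) = -⅙ (s(L, Y) = 1/(-6) = -⅙)
p = 1198853/6 (p = -⅙ + 9*149² = -⅙ + 9*22201 = -⅙ + 199809 = 1198853/6 ≈ 1.9981e+5)
1/p = 1/(1198853/6) = 6/1198853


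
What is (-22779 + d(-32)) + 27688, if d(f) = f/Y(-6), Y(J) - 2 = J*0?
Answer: 4893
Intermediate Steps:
Y(J) = 2 (Y(J) = 2 + J*0 = 2 + 0 = 2)
d(f) = f/2
(-22779 + d(-32)) + 27688 = (-22779 + (1/2)*(-32)) + 27688 = (-22779 - 16) + 27688 = -22795 + 27688 = 4893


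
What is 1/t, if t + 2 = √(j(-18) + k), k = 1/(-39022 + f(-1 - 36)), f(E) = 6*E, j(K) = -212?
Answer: -78488/8476705 - 2*I*√81624861219/8476705 ≈ -0.0092593 - 0.067408*I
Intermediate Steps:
k = -1/39244 (k = 1/(-39022 + 6*(-1 - 36)) = 1/(-39022 + 6*(-37)) = 1/(-39022 - 222) = 1/(-39244) = -1/39244 ≈ -2.5482e-5)
t = -2 + I*√81624861219/19622 (t = -2 + √(-212 - 1/39244) = -2 + √(-8319729/39244) = -2 + I*√81624861219/19622 ≈ -2.0 + 14.56*I)
1/t = 1/(-2 + I*√81624861219/19622)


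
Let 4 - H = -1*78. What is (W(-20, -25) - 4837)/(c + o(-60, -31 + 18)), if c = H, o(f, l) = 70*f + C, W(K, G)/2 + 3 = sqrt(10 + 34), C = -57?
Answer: 29/25 - 4*sqrt(11)/4175 ≈ 1.1568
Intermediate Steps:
W(K, G) = -6 + 4*sqrt(11) (W(K, G) = -6 + 2*sqrt(10 + 34) = -6 + 2*sqrt(44) = -6 + 2*(2*sqrt(11)) = -6 + 4*sqrt(11))
o(f, l) = -57 + 70*f (o(f, l) = 70*f - 57 = -57 + 70*f)
H = 82 (H = 4 - (-1)*78 = 4 - 1*(-78) = 4 + 78 = 82)
c = 82
(W(-20, -25) - 4837)/(c + o(-60, -31 + 18)) = ((-6 + 4*sqrt(11)) - 4837)/(82 + (-57 + 70*(-60))) = (-4843 + 4*sqrt(11))/(82 + (-57 - 4200)) = (-4843 + 4*sqrt(11))/(82 - 4257) = (-4843 + 4*sqrt(11))/(-4175) = (-4843 + 4*sqrt(11))*(-1/4175) = 29/25 - 4*sqrt(11)/4175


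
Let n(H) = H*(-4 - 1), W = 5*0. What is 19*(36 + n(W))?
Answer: 684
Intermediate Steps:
W = 0
n(H) = -5*H (n(H) = H*(-5) = -5*H)
19*(36 + n(W)) = 19*(36 - 5*0) = 19*(36 + 0) = 19*36 = 684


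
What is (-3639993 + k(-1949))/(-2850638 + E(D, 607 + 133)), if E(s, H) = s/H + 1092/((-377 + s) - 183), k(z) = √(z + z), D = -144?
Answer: 4086833520/3200580349 - 32560*I*√3898/92816830121 ≈ 1.2769 - 2.1902e-5*I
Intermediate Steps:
k(z) = √2*√z (k(z) = √(2*z) = √2*√z)
E(s, H) = 1092/(-560 + s) + s/H (E(s, H) = s/H + 1092/(-560 + s) = 1092/(-560 + s) + s/H)
(-3639993 + k(-1949))/(-2850638 + E(D, 607 + 133)) = (-3639993 + √2*√(-1949))/(-2850638 + ((-144)² - 560*(-144) + 1092*(607 + 133))/((607 + 133)*(-560 - 144))) = (-3639993 + √2*(I*√1949))/(-2850638 + (20736 + 80640 + 1092*740)/(740*(-704))) = (-3639993 + I*√3898)/(-2850638 + (1/740)*(-1/704)*(20736 + 80640 + 808080)) = (-3639993 + I*√3898)/(-2850638 + (1/740)*(-1/704)*909456) = (-3639993 + I*√3898)/(-2850638 - 56841/32560) = (-3639993 + I*√3898)/(-92816830121/32560) = (-3639993 + I*√3898)*(-32560/92816830121) = 4086833520/3200580349 - 32560*I*√3898/92816830121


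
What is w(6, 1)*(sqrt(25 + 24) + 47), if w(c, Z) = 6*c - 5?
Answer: 1674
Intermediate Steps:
w(c, Z) = -5 + 6*c
w(6, 1)*(sqrt(25 + 24) + 47) = (-5 + 6*6)*(sqrt(25 + 24) + 47) = (-5 + 36)*(sqrt(49) + 47) = 31*(7 + 47) = 31*54 = 1674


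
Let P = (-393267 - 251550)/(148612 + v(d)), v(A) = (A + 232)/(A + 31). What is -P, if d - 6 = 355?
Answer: 252768264/58256497 ≈ 4.3389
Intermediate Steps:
d = 361 (d = 6 + 355 = 361)
v(A) = (232 + A)/(31 + A)
P = -252768264/58256497 (P = (-393267 - 251550)/(148612 + (232 + 361)/(31 + 361)) = -644817/(148612 + 593/392) = -644817/58256497/392 = -644817*392/58256497 = -252768264/58256497 ≈ -4.3389)
-P = -1*(-252768264/58256497) = 252768264/58256497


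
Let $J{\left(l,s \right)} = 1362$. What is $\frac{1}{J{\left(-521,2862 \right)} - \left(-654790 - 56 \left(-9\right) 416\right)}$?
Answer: $\frac{1}{446488} \approx 2.2397 \cdot 10^{-6}$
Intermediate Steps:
$\frac{1}{J{\left(-521,2862 \right)} - \left(-654790 - 56 \left(-9\right) 416\right)} = \frac{1}{1362 - \left(-654790 - 56 \left(-9\right) 416\right)} = \frac{1}{1362 + \left(\left(\left(-29 - 209664\right) + 1335040\right) - 680221\right)} = \frac{1}{1362 + \left(\left(-209693 + 1335040\right) - 680221\right)} = \frac{1}{1362 + \left(1125347 - 680221\right)} = \frac{1}{1362 + 445126} = \frac{1}{446488}$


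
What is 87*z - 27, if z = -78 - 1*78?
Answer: -13599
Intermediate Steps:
z = -156 (z = -78 - 78 = -156)
87*z - 27 = 87*(-156) - 27 = -13572 - 27 = -13599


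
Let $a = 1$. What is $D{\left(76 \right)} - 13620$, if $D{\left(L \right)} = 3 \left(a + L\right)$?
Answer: $-13389$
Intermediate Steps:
$D{\left(L \right)} = 3 + 3 L$ ($D{\left(L \right)} = 3 \left(1 + L\right) = 3 + 3 L$)
$D{\left(76 \right)} - 13620 = \left(3 + 3 \cdot 76\right) - 13620 = \left(3 + 228\right) - 13620 = 231 - 13620 = -13389$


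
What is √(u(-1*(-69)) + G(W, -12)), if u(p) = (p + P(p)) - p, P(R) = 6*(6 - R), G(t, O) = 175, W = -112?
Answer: I*√203 ≈ 14.248*I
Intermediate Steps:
P(R) = 36 - 6*R
u(p) = 36 - 6*p (u(p) = (p + (36 - 6*p)) - p = (36 - 5*p) - p = 36 - 6*p)
√(u(-1*(-69)) + G(W, -12)) = √((36 - (-6)*(-69)) + 175) = √((36 - 6*69) + 175) = √((36 - 414) + 175) = √(-378 + 175) = √(-203) = I*√203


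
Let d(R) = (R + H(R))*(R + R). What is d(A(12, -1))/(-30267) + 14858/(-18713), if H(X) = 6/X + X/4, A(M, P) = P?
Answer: -899956849/1132772742 ≈ -0.79447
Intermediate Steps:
H(X) = 6/X + X/4 (H(X) = 6/X + X*(¼) = 6/X + X/4)
d(R) = 2*R*(6/R + 5*R/4) (d(R) = (R + (6/R + R/4))*(R + R) = (6/R + 5*R/4)*(2*R) = 2*R*(6/R + 5*R/4))
d(A(12, -1))/(-30267) + 14858/(-18713) = (12 + (5/2)*(-1)²)/(-30267) + 14858/(-18713) = (12 + (5/2)*1)*(-1/30267) + 14858*(-1/18713) = (12 + 5/2)*(-1/30267) - 14858/18713 = (29/2)*(-1/30267) - 14858/18713 = -29/60534 - 14858/18713 = -899956849/1132772742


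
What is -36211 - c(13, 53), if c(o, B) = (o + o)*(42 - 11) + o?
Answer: -37030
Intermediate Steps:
c(o, B) = 63*o (c(o, B) = (2*o)*31 + o = 62*o + o = 63*o)
-36211 - c(13, 53) = -36211 - 63*13 = -36211 - 1*819 = -36211 - 819 = -37030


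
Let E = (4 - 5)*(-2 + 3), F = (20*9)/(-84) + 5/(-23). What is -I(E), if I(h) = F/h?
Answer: -380/161 ≈ -2.3602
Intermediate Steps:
F = -380/161 (F = 180*(-1/84) + 5*(-1/23) = -15/7 - 5/23 = -380/161 ≈ -2.3602)
E = -1 (E = -1*1 = -1)
I(h) = -380/(161*h)
-I(E) = -(-380)/(161*(-1)) = -(-380)*(-1)/161 = -1*380/161 = -380/161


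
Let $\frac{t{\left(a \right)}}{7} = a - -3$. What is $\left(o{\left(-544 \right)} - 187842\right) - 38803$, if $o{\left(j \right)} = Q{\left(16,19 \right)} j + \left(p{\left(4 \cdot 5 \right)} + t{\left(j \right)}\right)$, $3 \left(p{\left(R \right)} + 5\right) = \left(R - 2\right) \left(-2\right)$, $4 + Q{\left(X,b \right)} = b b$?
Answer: $-424657$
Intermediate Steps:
$t{\left(a \right)} = 21 + 7 a$ ($t{\left(a \right)} = 7 \left(a - -3\right) = 7 \left(a + 3\right) = 7 \left(3 + a\right) = 21 + 7 a$)
$Q{\left(X,b \right)} = -4 + b^{2}$ ($Q{\left(X,b \right)} = -4 + b b = -4 + b^{2}$)
$p{\left(R \right)} = - \frac{11}{3} - \frac{2 R}{3}$ ($p{\left(R \right)} = -5 + \frac{\left(R - 2\right) \left(-2\right)}{3} = -5 + \frac{\left(-2 + R\right) \left(-2\right)}{3} = -5 + \frac{4 - 2 R}{3} = -5 - \left(- \frac{4}{3} + \frac{2 R}{3}\right) = - \frac{11}{3} - \frac{2 R}{3}$)
$o{\left(j \right)} = 4 + 364 j$ ($o{\left(j \right)} = \left(-4 + 19^{2}\right) j - \left(- \frac{52}{3} - 7 j + \frac{2}{3} \cdot 4 \cdot 5\right) = \left(-4 + 361\right) j + \left(\left(- \frac{11}{3} - \frac{40}{3}\right) + \left(21 + 7 j\right)\right) = 357 j + \left(\left(- \frac{11}{3} - \frac{40}{3}\right) + \left(21 + 7 j\right)\right) = 357 j + \left(-17 + \left(21 + 7 j\right)\right) = 357 j + \left(4 + 7 j\right) = 4 + 364 j$)
$\left(o{\left(-544 \right)} - 187842\right) - 38803 = \left(\left(4 + 364 \left(-544\right)\right) - 187842\right) - 38803 = \left(\left(4 - 198016\right) - 187842\right) - 38803 = \left(-198012 - 187842\right) - 38803 = -385854 - 38803 = -424657$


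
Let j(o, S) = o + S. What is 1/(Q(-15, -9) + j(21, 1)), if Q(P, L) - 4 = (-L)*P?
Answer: -1/109 ≈ -0.0091743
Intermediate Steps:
Q(P, L) = 4 - L*P (Q(P, L) = 4 + (-L)*P = 4 - L*P)
j(o, S) = S + o
1/(Q(-15, -9) + j(21, 1)) = 1/((4 - 1*(-9)*(-15)) + (1 + 21)) = 1/((4 - 135) + 22) = 1/(-131 + 22) = 1/(-109) = -1/109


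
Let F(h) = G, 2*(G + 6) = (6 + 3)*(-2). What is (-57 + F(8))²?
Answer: 5184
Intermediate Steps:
G = -15 (G = -6 + ((6 + 3)*(-2))/2 = -6 + (9*(-2))/2 = -6 + (½)*(-18) = -6 - 9 = -15)
F(h) = -15
(-57 + F(8))² = (-57 - 15)² = (-72)² = 5184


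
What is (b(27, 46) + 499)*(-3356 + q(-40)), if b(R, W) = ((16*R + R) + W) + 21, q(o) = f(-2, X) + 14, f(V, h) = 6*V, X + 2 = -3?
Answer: -3437850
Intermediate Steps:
X = -5 (X = -2 - 3 = -5)
q(o) = 2 (q(o) = 6*(-2) + 14 = -12 + 14 = 2)
b(R, W) = 21 + W + 17*R (b(R, W) = (17*R + W) + 21 = (W + 17*R) + 21 = 21 + W + 17*R)
(b(27, 46) + 499)*(-3356 + q(-40)) = ((21 + 46 + 17*27) + 499)*(-3356 + 2) = ((21 + 46 + 459) + 499)*(-3354) = (526 + 499)*(-3354) = 1025*(-3354) = -3437850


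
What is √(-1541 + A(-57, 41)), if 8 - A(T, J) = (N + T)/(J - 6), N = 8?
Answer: I*√38290/5 ≈ 39.136*I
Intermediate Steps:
A(T, J) = 8 - (8 + T)/(-6 + J) (A(T, J) = 8 - (8 + T)/(J - 6) = 8 - (8 + T)/(-6 + J))
√(-1541 + A(-57, 41)) = √(-1541 + (-56 - 1*(-57) + 8*41)/(-6 + 41)) = √(-1541 + (-56 + 57 + 328)/35) = √(-1541 + (1/35)*329) = √(-1541 + 47/5) = √(-7658/5) = I*√38290/5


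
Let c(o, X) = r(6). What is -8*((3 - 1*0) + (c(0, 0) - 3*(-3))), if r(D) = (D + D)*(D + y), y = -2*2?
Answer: -288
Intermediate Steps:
y = -4
r(D) = 2*D*(-4 + D) (r(D) = (D + D)*(D - 4) = (2*D)*(-4 + D) = 2*D*(-4 + D))
c(o, X) = 24 (c(o, X) = 2*6*(-4 + 6) = 2*6*2 = 24)
-8*((3 - 1*0) + (c(0, 0) - 3*(-3))) = -8*((3 - 1*0) + (24 - 3*(-3))) = -8*((3 + 0) + (24 + 9)) = -8*(3 + 33) = -8*36 = -288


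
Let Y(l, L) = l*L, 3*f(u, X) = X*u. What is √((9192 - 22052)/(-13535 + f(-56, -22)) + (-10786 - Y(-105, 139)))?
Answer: √5906356998701/39373 ≈ 61.725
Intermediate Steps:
f(u, X) = X*u/3 (f(u, X) = (X*u)/3 = X*u/3)
Y(l, L) = L*l
√((9192 - 22052)/(-13535 + f(-56, -22)) + (-10786 - Y(-105, 139))) = √((9192 - 22052)/(-13535 + (⅓)*(-22)*(-56)) + (-10786 - 139*(-105))) = √(-12860/(-13535 + 1232/3) + (-10786 - 1*(-14595))) = √(-12860/(-39373/3) + (-10786 + 14595)) = √(-12860*(-3/39373) + 3809) = √(38580/39373 + 3809) = √(150010337/39373) = √5906356998701/39373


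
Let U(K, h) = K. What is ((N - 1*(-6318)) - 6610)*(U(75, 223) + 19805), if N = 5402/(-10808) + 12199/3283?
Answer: -519660454430/90517 ≈ -5.7410e+6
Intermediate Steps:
N = 8150859/2534476 (N = 5402*(-1/10808) + 12199*(1/3283) = -2701/5404 + 12199/3283 = 8150859/2534476 ≈ 3.2160)
((N - 1*(-6318)) - 6610)*(U(75, 223) + 19805) = ((8150859/2534476 - 1*(-6318)) - 6610)*(75 + 19805) = ((8150859/2534476 + 6318) - 6610)*19880 = (16020970227/2534476 - 6610)*19880 = -731916133/2534476*19880 = -519660454430/90517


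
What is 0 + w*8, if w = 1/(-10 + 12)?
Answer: 4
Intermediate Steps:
w = ½ (w = 1/2 = ½ ≈ 0.50000)
0 + w*8 = 0 + (½)*8 = 0 + 4 = 4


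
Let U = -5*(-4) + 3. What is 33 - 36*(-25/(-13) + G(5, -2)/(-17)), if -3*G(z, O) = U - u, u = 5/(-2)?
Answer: -705/13 ≈ -54.231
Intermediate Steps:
U = 23 (U = 20 + 3 = 23)
u = -5/2 (u = 5*(-½) = -5/2 ≈ -2.5000)
G(z, O) = -17/2 (G(z, O) = -(23 - 1*(-5/2))/3 = -(23 + 5/2)/3 = -⅓*51/2 = -17/2)
33 - 36*(-25/(-13) + G(5, -2)/(-17)) = 33 - 36*(-25/(-13) - 17/2/(-17)) = 33 - 36*(-25*(-1/13) - 17/2*(-1/17)) = 33 - 36*(25/13 + ½) = 33 - 36*63/26 = 33 - 1134/13 = -705/13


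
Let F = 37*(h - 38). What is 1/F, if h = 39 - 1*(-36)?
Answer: 1/1369 ≈ 0.00073046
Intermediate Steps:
h = 75 (h = 39 + 36 = 75)
F = 1369 (F = 37*(75 - 38) = 37*37 = 1369)
1/F = 1/1369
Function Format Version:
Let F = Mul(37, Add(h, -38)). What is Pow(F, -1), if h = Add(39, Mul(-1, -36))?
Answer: Rational(1, 1369) ≈ 0.00073046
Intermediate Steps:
h = 75 (h = Add(39, 36) = 75)
F = 1369 (F = Mul(37, Add(75, -38)) = Mul(37, 37) = 1369)
Pow(F, -1) = Pow(1369, -1) = Rational(1, 1369)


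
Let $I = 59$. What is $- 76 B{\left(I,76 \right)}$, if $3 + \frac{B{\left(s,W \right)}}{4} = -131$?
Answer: $40736$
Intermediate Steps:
$B{\left(s,W \right)} = -536$ ($B{\left(s,W \right)} = -12 + 4 \left(-131\right) = -12 - 524 = -536$)
$- 76 B{\left(I,76 \right)} = \left(-76\right) \left(-536\right) = 40736$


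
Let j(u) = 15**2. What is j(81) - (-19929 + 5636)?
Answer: 14518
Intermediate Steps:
j(u) = 225
j(81) - (-19929 + 5636) = 225 - (-19929 + 5636) = 225 - 1*(-14293) = 225 + 14293 = 14518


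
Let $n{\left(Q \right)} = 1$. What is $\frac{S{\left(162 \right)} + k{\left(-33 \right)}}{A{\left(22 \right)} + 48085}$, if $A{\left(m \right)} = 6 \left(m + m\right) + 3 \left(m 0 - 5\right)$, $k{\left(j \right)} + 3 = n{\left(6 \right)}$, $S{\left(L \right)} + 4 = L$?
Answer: $\frac{6}{1859} \approx 0.0032275$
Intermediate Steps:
$S{\left(L \right)} = -4 + L$
$k{\left(j \right)} = -2$ ($k{\left(j \right)} = -3 + 1 = -2$)
$A{\left(m \right)} = -15 + 12 m$ ($A{\left(m \right)} = 6 \cdot 2 m + 3 \left(0 - 5\right) = 12 m + 3 \left(-5\right) = 12 m - 15 = -15 + 12 m$)
$\frac{S{\left(162 \right)} + k{\left(-33 \right)}}{A{\left(22 \right)} + 48085} = \frac{\left(-4 + 162\right) - 2}{\left(-15 + 12 \cdot 22\right) + 48085} = \frac{158 - 2}{\left(-15 + 264\right) + 48085} = \frac{156}{249 + 48085} = \frac{156}{48334} = 156 \cdot \frac{1}{48334} = \frac{6}{1859}$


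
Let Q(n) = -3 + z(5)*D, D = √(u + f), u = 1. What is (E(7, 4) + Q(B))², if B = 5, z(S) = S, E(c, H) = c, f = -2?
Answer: -9 + 40*I ≈ -9.0 + 40.0*I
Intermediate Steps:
D = I (D = √(1 - 2) = √(-1) = I ≈ 1.0*I)
Q(n) = -3 + 5*I
(E(7, 4) + Q(B))² = (7 + (-3 + 5*I))² = (4 + 5*I)²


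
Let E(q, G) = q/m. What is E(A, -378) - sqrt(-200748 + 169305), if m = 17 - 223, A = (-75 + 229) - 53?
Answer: -101/206 - I*sqrt(31443) ≈ -0.49029 - 177.32*I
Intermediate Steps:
A = 101 (A = 154 - 53 = 101)
m = -206
E(q, G) = -q/206 (E(q, G) = q/(-206) = q*(-1/206) = -q/206)
E(A, -378) - sqrt(-200748 + 169305) = -1/206*101 - sqrt(-200748 + 169305) = -101/206 - sqrt(-31443) = -101/206 - I*sqrt(31443)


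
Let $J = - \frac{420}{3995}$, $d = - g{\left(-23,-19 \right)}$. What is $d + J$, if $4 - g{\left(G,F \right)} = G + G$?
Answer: $- \frac{40034}{799} \approx -50.105$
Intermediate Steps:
$g{\left(G,F \right)} = 4 - 2 G$ ($g{\left(G,F \right)} = 4 - \left(G + G\right) = 4 - 2 G$)
$d = -50$ ($d = - (4 - -46) = - (4 + 46) = \left(-1\right) 50 = -50$)
$J = - \frac{84}{799}$ ($J = \left(-420\right) \frac{1}{3995} = - \frac{84}{799} \approx -0.10513$)
$d + J = -50 - \frac{84}{799} = - \frac{40034}{799}$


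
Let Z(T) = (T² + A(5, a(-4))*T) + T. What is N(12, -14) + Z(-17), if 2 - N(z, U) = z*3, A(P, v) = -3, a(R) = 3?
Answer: 289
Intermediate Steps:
N(z, U) = 2 - 3*z (N(z, U) = 2 - z*3 = 2 - 3*z)
Z(T) = T² - 2*T (Z(T) = (T² - 3*T) + T = T² - 2*T)
N(12, -14) + Z(-17) = (2 - 3*12) - 17*(-2 - 17) = (2 - 36) - 17*(-19) = -34 + 323 = 289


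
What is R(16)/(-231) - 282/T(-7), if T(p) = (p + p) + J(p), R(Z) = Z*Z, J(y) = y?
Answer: 2846/231 ≈ 12.320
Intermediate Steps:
R(Z) = Z²
T(p) = 3*p (T(p) = (p + p) + p = 2*p + p = 3*p)
R(16)/(-231) - 282/T(-7) = 16²/(-231) - 282/(3*(-7)) = 256*(-1/231) - 282/(-21) = -256/231 - 282*(-1/21) = -256/231 + 94/7 = 2846/231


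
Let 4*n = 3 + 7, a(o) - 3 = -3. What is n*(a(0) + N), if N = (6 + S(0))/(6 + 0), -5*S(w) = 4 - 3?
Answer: 29/12 ≈ 2.4167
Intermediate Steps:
a(o) = 0 (a(o) = 3 - 3 = 0)
n = 5/2 (n = (3 + 7)/4 = (¼)*10 = 5/2 ≈ 2.5000)
S(w) = -⅕ (S(w) = -(4 - 3)/5 = -⅕*1 = -⅕)
N = 29/30 (N = (6 - ⅕)/(6 + 0) = (29/5)/6 = (29/5)*(⅙) = 29/30 ≈ 0.96667)
n*(a(0) + N) = 5*(0 + 29/30)/2 = (5/2)*(29/30) = 29/12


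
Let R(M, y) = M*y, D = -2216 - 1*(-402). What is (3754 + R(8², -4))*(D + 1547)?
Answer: -933966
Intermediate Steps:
D = -1814 (D = -2216 + 402 = -1814)
(3754 + R(8², -4))*(D + 1547) = (3754 + 8²*(-4))*(-1814 + 1547) = (3754 + 64*(-4))*(-267) = (3754 - 256)*(-267) = 3498*(-267) = -933966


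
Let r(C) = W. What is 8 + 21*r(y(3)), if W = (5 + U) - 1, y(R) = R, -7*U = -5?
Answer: 107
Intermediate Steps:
U = 5/7 (U = -⅐*(-5) = 5/7 ≈ 0.71429)
W = 33/7 (W = (5 + 5/7) - 1 = 40/7 - 1 = 33/7 ≈ 4.7143)
r(C) = 33/7
8 + 21*r(y(3)) = 8 + 21*(33/7) = 8 + 99 = 107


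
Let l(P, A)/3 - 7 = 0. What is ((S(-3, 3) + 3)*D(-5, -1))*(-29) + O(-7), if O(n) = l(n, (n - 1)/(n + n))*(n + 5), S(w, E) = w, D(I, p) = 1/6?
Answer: -42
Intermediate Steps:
D(I, p) = 1/6
l(P, A) = 21 (l(P, A) = 21 + 3*0 = 21 + 0 = 21)
O(n) = 105 + 21*n (O(n) = 21*(n + 5) = 21*(5 + n) = 105 + 21*n)
((S(-3, 3) + 3)*D(-5, -1))*(-29) + O(-7) = ((-3 + 3)*(1/6))*(-29) + (105 + 21*(-7)) = (0*(1/6))*(-29) + (105 - 147) = 0*(-29) - 42 = 0 - 42 = -42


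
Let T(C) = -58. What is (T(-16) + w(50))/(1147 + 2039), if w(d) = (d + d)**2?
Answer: 1657/531 ≈ 3.1205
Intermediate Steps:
w(d) = 4*d**2 (w(d) = (2*d)**2 = 4*d**2)
(T(-16) + w(50))/(1147 + 2039) = (-58 + 4*50**2)/(1147 + 2039) = (-58 + 4*2500)/3186 = (-58 + 10000)*(1/3186) = 9942*(1/3186) = 1657/531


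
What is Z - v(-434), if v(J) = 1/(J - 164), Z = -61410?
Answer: -36723179/598 ≈ -61410.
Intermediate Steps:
v(J) = 1/(-164 + J)
Z - v(-434) = -61410 - 1/(-164 - 434) = -61410 - 1/(-598) = -61410 - 1*(-1/598) = -61410 + 1/598 = -36723179/598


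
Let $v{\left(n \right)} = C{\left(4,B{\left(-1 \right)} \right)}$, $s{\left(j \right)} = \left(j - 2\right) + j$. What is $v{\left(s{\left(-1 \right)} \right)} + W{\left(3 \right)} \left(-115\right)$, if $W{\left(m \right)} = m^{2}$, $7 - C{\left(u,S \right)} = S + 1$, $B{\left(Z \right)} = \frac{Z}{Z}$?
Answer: $-1030$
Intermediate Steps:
$B{\left(Z \right)} = 1$
$C{\left(u,S \right)} = 6 - S$ ($C{\left(u,S \right)} = 7 - \left(S + 1\right) = 7 - \left(1 + S\right) = 6 - S$)
$s{\left(j \right)} = -2 + 2 j$ ($s{\left(j \right)} = \left(-2 + j\right) + j = -2 + 2 j$)
$v{\left(n \right)} = 5$ ($v{\left(n \right)} = 6 - 1 = 5$)
$v{\left(s{\left(-1 \right)} \right)} + W{\left(3 \right)} \left(-115\right) = 5 + 3^{2} \left(-115\right) = 5 + 9 \left(-115\right) = 5 - 1035 = -1030$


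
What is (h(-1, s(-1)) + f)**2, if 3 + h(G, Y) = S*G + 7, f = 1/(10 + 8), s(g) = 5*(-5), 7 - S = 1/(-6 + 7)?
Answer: 1225/324 ≈ 3.7809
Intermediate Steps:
S = 6 (S = 7 - 1/(-6 + 7) = 7 - 1/1 = 7 - 1*1 = 7 - 1 = 6)
s(g) = -25
f = 1/18 ≈ 0.055556
h(G, Y) = 4 + 6*G (h(G, Y) = -3 + (6*G + 7) = -3 + (7 + 6*G) = 4 + 6*G)
(h(-1, s(-1)) + f)**2 = ((4 + 6*(-1)) + 1/18)**2 = ((4 - 6) + 1/18)**2 = (-2 + 1/18)**2 = (-35/18)**2 = 1225/324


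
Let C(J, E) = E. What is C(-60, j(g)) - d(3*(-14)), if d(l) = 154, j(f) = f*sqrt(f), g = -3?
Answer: -154 - 3*I*sqrt(3) ≈ -154.0 - 5.1962*I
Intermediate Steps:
j(f) = f**(3/2)
C(-60, j(g)) - d(3*(-14)) = (-3)**(3/2) - 1*154 = -3*I*sqrt(3) - 154 = -154 - 3*I*sqrt(3)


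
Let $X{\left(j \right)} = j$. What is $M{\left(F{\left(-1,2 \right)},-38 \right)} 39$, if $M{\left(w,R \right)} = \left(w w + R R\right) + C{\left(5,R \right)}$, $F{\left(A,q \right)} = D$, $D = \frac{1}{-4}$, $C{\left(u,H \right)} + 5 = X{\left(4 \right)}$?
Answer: $\frac{900471}{16} \approx 56279.0$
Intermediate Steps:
$C{\left(u,H \right)} = -1$ ($C{\left(u,H \right)} = -5 + 4 = -1$)
$D = - \frac{1}{4} \approx -0.25$
$F{\left(A,q \right)} = - \frac{1}{4}$
$M{\left(w,R \right)} = -1 + R^{2} + w^{2}$ ($M{\left(w,R \right)} = \left(w w + R R\right) - 1 = \left(w^{2} + R^{2}\right) - 1 = \left(R^{2} + w^{2}\right) - 1 = -1 + R^{2} + w^{2}$)
$M{\left(F{\left(-1,2 \right)},-38 \right)} 39 = \left(-1 + \left(-38\right)^{2} + \left(- \frac{1}{4}\right)^{2}\right) 39 = \left(-1 + 1444 + \frac{1}{16}\right) 39 = \frac{23089}{16} \cdot 39 = \frac{900471}{16}$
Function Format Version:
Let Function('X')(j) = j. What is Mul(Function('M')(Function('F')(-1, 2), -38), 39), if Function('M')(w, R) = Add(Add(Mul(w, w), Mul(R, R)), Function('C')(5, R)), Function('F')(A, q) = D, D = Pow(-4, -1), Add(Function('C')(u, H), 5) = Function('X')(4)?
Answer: Rational(900471, 16) ≈ 56279.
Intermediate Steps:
Function('C')(u, H) = -1 (Function('C')(u, H) = Add(-5, 4) = -1)
D = Rational(-1, 4) ≈ -0.25000
Function('F')(A, q) = Rational(-1, 4)
Function('M')(w, R) = Add(-1, Pow(R, 2), Pow(w, 2)) (Function('M')(w, R) = Add(Add(Mul(w, w), Mul(R, R)), -1) = Add(Add(Pow(w, 2), Pow(R, 2)), -1) = Add(Add(Pow(R, 2), Pow(w, 2)), -1) = Add(-1, Pow(R, 2), Pow(w, 2)))
Mul(Function('M')(Function('F')(-1, 2), -38), 39) = Mul(Add(-1, Pow(-38, 2), Pow(Rational(-1, 4), 2)), 39) = Mul(Add(-1, 1444, Rational(1, 16)), 39) = Mul(Rational(23089, 16), 39) = Rational(900471, 16)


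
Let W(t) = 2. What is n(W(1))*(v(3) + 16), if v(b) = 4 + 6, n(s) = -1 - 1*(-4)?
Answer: 78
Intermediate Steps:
n(s) = 3 (n(s) = -1 + 4 = 3)
v(b) = 10
n(W(1))*(v(3) + 16) = 3*(10 + 16) = 3*26 = 78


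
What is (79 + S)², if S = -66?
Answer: 169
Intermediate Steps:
(79 + S)² = (79 - 66)² = 13² = 169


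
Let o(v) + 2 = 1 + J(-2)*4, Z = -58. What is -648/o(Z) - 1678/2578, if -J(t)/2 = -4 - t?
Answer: -282619/6445 ≈ -43.851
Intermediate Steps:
J(t) = 8 + 2*t (J(t) = -2*(-4 - t) = 8 + 2*t)
o(v) = 15 (o(v) = -2 + (1 + (8 + 2*(-2))*4) = -2 + (1 + (8 - 4)*4) = -2 + (1 + 4*4) = -2 + (1 + 16) = -2 + 17 = 15)
-648/o(Z) - 1678/2578 = -648/15 - 1678/2578 = -648*1/15 - 1678*1/2578 = -216/5 - 839/1289 = -282619/6445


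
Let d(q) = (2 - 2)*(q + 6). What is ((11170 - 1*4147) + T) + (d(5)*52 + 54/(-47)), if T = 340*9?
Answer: 473847/47 ≈ 10082.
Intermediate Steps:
T = 3060
d(q) = 0 (d(q) = 0*(6 + q) = 0)
((11170 - 1*4147) + T) + (d(5)*52 + 54/(-47)) = ((11170 - 1*4147) + 3060) + (0*52 + 54/(-47)) = ((11170 - 4147) + 3060) + (0 + 54*(-1/47)) = (7023 + 3060) + (0 - 54/47) = 10083 - 54/47 = 473847/47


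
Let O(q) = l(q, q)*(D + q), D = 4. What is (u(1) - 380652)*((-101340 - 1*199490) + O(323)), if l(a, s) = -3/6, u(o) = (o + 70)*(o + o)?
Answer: 114531036685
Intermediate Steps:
u(o) = 2*o*(70 + o) (u(o) = (70 + o)*(2*o) = 2*o*(70 + o))
l(a, s) = -½ (l(a, s) = -3*⅙ = -½)
O(q) = -2 - q/2 (O(q) = -(4 + q)/2 = -2 - q/2)
(u(1) - 380652)*((-101340 - 1*199490) + O(323)) = (2*1*(70 + 1) - 380652)*((-101340 - 1*199490) + (-2 - ½*323)) = (2*1*71 - 380652)*((-101340 - 199490) + (-2 - 323/2)) = (142 - 380652)*(-300830 - 327/2) = -380510*(-601987/2) = 114531036685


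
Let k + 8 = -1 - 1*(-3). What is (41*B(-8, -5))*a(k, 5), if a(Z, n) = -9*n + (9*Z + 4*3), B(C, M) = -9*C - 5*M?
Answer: -345999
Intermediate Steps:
k = -6 (k = -8 + (-1 - 1*(-3)) = -8 + (-1 + 3) = -8 + 2 = -6)
a(Z, n) = 12 - 9*n + 9*Z (a(Z, n) = -9*n + (9*Z + 12) = -9*n + (12 + 9*Z) = 12 - 9*n + 9*Z)
(41*B(-8, -5))*a(k, 5) = (41*(-9*(-8) - 5*(-5)))*(12 - 9*5 + 9*(-6)) = (41*(72 + 25))*(12 - 45 - 54) = (41*97)*(-87) = 3977*(-87) = -345999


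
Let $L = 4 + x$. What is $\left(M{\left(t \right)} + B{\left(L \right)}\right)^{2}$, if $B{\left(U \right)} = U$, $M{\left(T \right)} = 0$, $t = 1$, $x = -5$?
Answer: $1$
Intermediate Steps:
$L = -1$ ($L = 4 - 5 = -1$)
$\left(M{\left(t \right)} + B{\left(L \right)}\right)^{2} = \left(0 - 1\right)^{2} = \left(-1\right)^{2} = 1$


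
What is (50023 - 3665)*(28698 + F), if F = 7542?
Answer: 1680013920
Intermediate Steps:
(50023 - 3665)*(28698 + F) = (50023 - 3665)*(28698 + 7542) = 46358*36240 = 1680013920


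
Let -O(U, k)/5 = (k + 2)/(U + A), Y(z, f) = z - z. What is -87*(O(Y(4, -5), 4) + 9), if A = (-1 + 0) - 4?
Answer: -1305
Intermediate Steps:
Y(z, f) = 0
A = -5 (A = -1 - 4 = -5)
O(U, k) = -5*(2 + k)/(-5 + U) (O(U, k) = -5*(k + 2)/(U - 5) = -5*(2 + k)/(-5 + U))
-87*(O(Y(4, -5), 4) + 9) = -87*(5*(-2 - 1*4)/(-5 + 0) + 9) = -87*(5*(-2 - 4)/(-5) + 9) = -87*(5*(-1/5)*(-6) + 9) = -87*(6 + 9) = -87*15 = -1305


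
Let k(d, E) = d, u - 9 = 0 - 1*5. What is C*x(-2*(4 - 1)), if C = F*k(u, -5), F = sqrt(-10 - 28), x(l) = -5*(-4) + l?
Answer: 56*I*sqrt(38) ≈ 345.21*I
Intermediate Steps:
u = 4 (u = 9 + (0 - 1*5) = 9 + (0 - 5) = 9 - 5 = 4)
x(l) = 20 + l
F = I*sqrt(38) (F = sqrt(-38) = I*sqrt(38) ≈ 6.1644*I)
C = 4*I*sqrt(38) (C = (I*sqrt(38))*4 = 4*I*sqrt(38) ≈ 24.658*I)
C*x(-2*(4 - 1)) = (4*I*sqrt(38))*(20 - 2*(4 - 1)) = (4*I*sqrt(38))*(20 - 2*3) = (4*I*sqrt(38))*(20 - 6) = (4*I*sqrt(38))*14 = 56*I*sqrt(38)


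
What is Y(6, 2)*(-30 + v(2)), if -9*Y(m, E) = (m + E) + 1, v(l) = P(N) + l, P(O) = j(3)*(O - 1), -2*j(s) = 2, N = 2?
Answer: 29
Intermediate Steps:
j(s) = -1 (j(s) = -½*2 = -1)
P(O) = 1 - O (P(O) = -(O - 1) = -(-1 + O) = 1 - O)
v(l) = -1 + l (v(l) = (1 - 1*2) + l = (1 - 2) + l = -1 + l)
Y(m, E) = -⅑ - E/9 - m/9 (Y(m, E) = -((m + E) + 1)/9 = -((E + m) + 1)/9 = -(1 + E + m)/9 = -⅑ - E/9 - m/9)
Y(6, 2)*(-30 + v(2)) = (-⅑ - ⅑*2 - ⅑*6)*(-30 + (-1 + 2)) = (-⅑ - 2/9 - ⅔)*(-30 + 1) = -1*(-29) = 29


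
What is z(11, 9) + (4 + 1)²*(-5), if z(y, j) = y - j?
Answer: -123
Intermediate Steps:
z(11, 9) + (4 + 1)²*(-5) = (11 - 1*9) + (4 + 1)²*(-5) = (11 - 9) + 5²*(-5) = 2 + 25*(-5) = 2 - 125 = -123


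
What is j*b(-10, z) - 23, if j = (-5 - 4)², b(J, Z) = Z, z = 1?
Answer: 58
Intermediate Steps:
j = 81 (j = (-9)² = 81)
j*b(-10, z) - 23 = 81*1 - 23 = 81 - 23 = 58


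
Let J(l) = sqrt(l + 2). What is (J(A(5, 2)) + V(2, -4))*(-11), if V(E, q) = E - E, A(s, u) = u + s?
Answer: -33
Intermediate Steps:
A(s, u) = s + u
V(E, q) = 0
J(l) = sqrt(2 + l)
(J(A(5, 2)) + V(2, -4))*(-11) = (sqrt(2 + (5 + 2)) + 0)*(-11) = (sqrt(2 + 7) + 0)*(-11) = (sqrt(9) + 0)*(-11) = (3 + 0)*(-11) = 3*(-11) = -33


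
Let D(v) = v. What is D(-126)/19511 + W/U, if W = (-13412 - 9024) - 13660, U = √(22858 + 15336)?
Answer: -126/19511 - 18048*√226/1469 ≈ -184.70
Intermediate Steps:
U = 13*√226 (U = √38194 = 13*√226 ≈ 195.43)
W = -36096 (W = -22436 - 13660 = -36096)
D(-126)/19511 + W/U = -126/19511 - 36096*√226/2938 = -126*1/19511 - 18048*√226/1469 = -126/19511 - 18048*√226/1469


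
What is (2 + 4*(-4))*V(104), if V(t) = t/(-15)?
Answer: 1456/15 ≈ 97.067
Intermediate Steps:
V(t) = -t/15 (V(t) = t*(-1/15) = -t/15)
(2 + 4*(-4))*V(104) = (2 + 4*(-4))*(-1/15*104) = (2 - 16)*(-104/15) = -14*(-104/15) = 1456/15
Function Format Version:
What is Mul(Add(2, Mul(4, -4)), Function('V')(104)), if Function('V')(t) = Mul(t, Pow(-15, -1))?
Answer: Rational(1456, 15) ≈ 97.067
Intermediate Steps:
Function('V')(t) = Mul(Rational(-1, 15), t) (Function('V')(t) = Mul(t, Rational(-1, 15)) = Mul(Rational(-1, 15), t))
Mul(Add(2, Mul(4, -4)), Function('V')(104)) = Mul(Add(2, Mul(4, -4)), Mul(Rational(-1, 15), 104)) = Mul(Add(2, -16), Rational(-104, 15)) = Mul(-14, Rational(-104, 15)) = Rational(1456, 15)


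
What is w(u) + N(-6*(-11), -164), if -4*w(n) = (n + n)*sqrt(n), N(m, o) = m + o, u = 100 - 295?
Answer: -98 + 195*I*sqrt(195)/2 ≈ -98.0 + 1361.5*I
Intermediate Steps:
u = -195
w(n) = -n**(3/2)/2 (w(n) = -(n + n)*sqrt(n)/4 = -2*n*sqrt(n)/4 = -n**(3/2)/2)
w(u) + N(-6*(-11), -164) = -(-195)*I*sqrt(195)/2 + (-6*(-11) - 164) = -(-195)*I*sqrt(195)/2 + (66 - 164) = 195*I*sqrt(195)/2 - 98 = -98 + 195*I*sqrt(195)/2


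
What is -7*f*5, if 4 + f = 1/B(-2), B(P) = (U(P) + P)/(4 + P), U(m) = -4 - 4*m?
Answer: 105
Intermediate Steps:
B(P) = (-4 - 3*P)/(4 + P) (B(P) = ((-4 - 4*P) + P)/(4 + P) = (-4 - 3*P)/(4 + P))
f = -3 (f = -4 + 1/((-4 - 3*(-2))/(4 - 2)) = -4 + 1/((-4 + 6)/2) = -4 + 1/((½)*2) = -4 + 1/1 = -4 + 1 = -3)
-7*f*5 = -7*(-3)*5 = 21*5 = 105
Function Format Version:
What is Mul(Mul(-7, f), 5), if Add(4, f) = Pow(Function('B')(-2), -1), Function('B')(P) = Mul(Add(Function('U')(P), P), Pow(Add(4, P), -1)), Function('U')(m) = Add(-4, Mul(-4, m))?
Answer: 105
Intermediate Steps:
Function('B')(P) = Mul(Pow(Add(4, P), -1), Add(-4, Mul(-3, P))) (Function('B')(P) = Mul(Add(Add(-4, Mul(-4, P)), P), Pow(Add(4, P), -1)) = Mul(Add(-4, Mul(-3, P)), Pow(Add(4, P), -1)) = Mul(Pow(Add(4, P), -1), Add(-4, Mul(-3, P))))
f = -3 (f = Add(-4, Pow(Mul(Pow(Add(4, -2), -1), Add(-4, Mul(-3, -2))), -1)) = Add(-4, Pow(Mul(Pow(2, -1), Add(-4, 6)), -1)) = Add(-4, Pow(Mul(Rational(1, 2), 2), -1)) = Add(-4, Pow(1, -1)) = Add(-4, 1) = -3)
Mul(Mul(-7, f), 5) = Mul(Mul(-7, -3), 5) = Mul(21, 5) = 105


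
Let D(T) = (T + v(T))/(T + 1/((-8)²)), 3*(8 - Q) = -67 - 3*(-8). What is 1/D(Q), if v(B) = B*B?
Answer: 1839/42880 ≈ 0.042887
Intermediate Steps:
v(B) = B²
Q = 67/3 (Q = 8 - (-67 - 3*(-8))/3 = 8 - (-67 - 1*(-24))/3 = 8 - (-67 + 24)/3 = 8 - ⅓*(-43) = 8 + 43/3 = 67/3 ≈ 22.333)
D(T) = (T + T²)/(1/64 + T) (D(T) = (T + T²)/(T + 1/((-8)²)) = (T + T²)/(T + 1/64) = (T + T²)/(1/64 + T))
1/D(Q) = 1/(64*(67/3)*(1 + 67/3)/(1 + 64*(67/3))) = 1/(64*(67/3)*(70/3)/(1 + 4288/3)) = 1/(64*(67/3)*(70/3)/(4291/3)) = 1/(64*(67/3)*(3/4291)*(70/3)) = 1/(42880/1839) = 1839/42880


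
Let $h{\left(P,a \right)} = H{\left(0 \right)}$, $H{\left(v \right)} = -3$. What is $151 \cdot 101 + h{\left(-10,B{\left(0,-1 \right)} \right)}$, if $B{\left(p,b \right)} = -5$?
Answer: $15248$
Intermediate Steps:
$h{\left(P,a \right)} = -3$
$151 \cdot 101 + h{\left(-10,B{\left(0,-1 \right)} \right)} = 151 \cdot 101 - 3 = 15251 - 3 = 15248$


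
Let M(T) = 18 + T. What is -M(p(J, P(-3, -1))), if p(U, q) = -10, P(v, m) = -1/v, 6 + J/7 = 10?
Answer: -8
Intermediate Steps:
J = 28 (J = -42 + 7*10 = -42 + 70 = 28)
-M(p(J, P(-3, -1))) = -(18 - 10) = -1*8 = -8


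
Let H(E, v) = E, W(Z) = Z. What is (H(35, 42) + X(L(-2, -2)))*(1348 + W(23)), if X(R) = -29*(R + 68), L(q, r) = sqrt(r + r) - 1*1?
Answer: -2615868 - 79518*I ≈ -2.6159e+6 - 79518.0*I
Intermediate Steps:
L(q, r) = -1 + sqrt(2)*sqrt(r) (L(q, r) = sqrt(2*r) - 1 = sqrt(2)*sqrt(r) - 1 = -1 + sqrt(2)*sqrt(r))
X(R) = -1972 - 29*R (X(R) = -29*(68 + R) = -1972 - 29*R)
(H(35, 42) + X(L(-2, -2)))*(1348 + W(23)) = (35 + (-1972 - 29*(-1 + sqrt(2)*sqrt(-2))))*(1348 + 23) = (35 + (-1972 - 29*(-1 + sqrt(2)*(I*sqrt(2)))))*1371 = (35 + (-1972 - 29*(-1 + 2*I)))*1371 = (35 + (-1972 + (29 - 58*I)))*1371 = (35 + (-1943 - 58*I))*1371 = (-1908 - 58*I)*1371 = -2615868 - 79518*I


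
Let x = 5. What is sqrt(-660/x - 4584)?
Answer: 6*I*sqrt(131) ≈ 68.673*I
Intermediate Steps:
sqrt(-660/x - 4584) = sqrt(-660/5 - 4584) = sqrt(-660*1/5 - 4584) = sqrt(-132 - 4584) = sqrt(-4716) = 6*I*sqrt(131)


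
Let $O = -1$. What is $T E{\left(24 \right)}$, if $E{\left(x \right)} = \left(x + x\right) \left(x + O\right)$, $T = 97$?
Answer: $107088$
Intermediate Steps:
$E{\left(x \right)} = 2 x \left(-1 + x\right)$ ($E{\left(x \right)} = \left(x + x\right) \left(x - 1\right) = 2 x \left(-1 + x\right)$)
$T E{\left(24 \right)} = 97 \cdot 2 \cdot 24 \left(-1 + 24\right) = 97 \cdot 2 \cdot 24 \cdot 23 = 97 \cdot 1104 = 107088$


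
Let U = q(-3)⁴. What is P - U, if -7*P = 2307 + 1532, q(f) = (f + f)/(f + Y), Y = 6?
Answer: -3951/7 ≈ -564.43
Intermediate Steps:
q(f) = 2*f/(6 + f) (q(f) = (f + f)/(f + 6) = (2*f)/(6 + f) = 2*f/(6 + f))
P = -3839/7 (P = -(2307 + 1532)/7 = -⅐*3839 = -3839/7 ≈ -548.43)
U = 16 (U = (2*(-3)/(6 - 3))⁴ = (2*(-3)/3)⁴ = (2*(-3)*(⅓))⁴ = (-2)⁴ = 16)
P - U = -3839/7 - 1*16 = -3839/7 - 16 = -3951/7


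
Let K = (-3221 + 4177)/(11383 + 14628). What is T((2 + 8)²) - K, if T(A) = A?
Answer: 2600144/26011 ≈ 99.963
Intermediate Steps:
K = 956/26011 ≈ 0.036754
T((2 + 8)²) - K = (2 + 8)² - 1*956/26011 = 10² - 956/26011 = 100 - 956/26011 = 2600144/26011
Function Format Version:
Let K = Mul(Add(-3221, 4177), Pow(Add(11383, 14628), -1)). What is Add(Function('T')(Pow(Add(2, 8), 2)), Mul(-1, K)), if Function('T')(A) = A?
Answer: Rational(2600144, 26011) ≈ 99.963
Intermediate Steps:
K = Rational(956, 26011) (K = Mul(956, Pow(26011, -1)) = Mul(956, Rational(1, 26011)) = Rational(956, 26011) ≈ 0.036754)
Add(Function('T')(Pow(Add(2, 8), 2)), Mul(-1, K)) = Add(Pow(Add(2, 8), 2), Mul(-1, Rational(956, 26011))) = Add(Pow(10, 2), Rational(-956, 26011)) = Add(100, Rational(-956, 26011)) = Rational(2600144, 26011)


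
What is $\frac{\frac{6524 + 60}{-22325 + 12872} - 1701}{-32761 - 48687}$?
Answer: $\frac{16086137}{769927944} \approx 0.020893$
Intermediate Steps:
$\frac{\frac{6524 + 60}{-22325 + 12872} - 1701}{-32761 - 48687} = \frac{\frac{6584}{-9453} - 1701}{-81448} = \left(6584 \left(- \frac{1}{9453}\right) - 1701\right) \left(- \frac{1}{81448}\right) = \left(- \frac{6584}{9453} - 1701\right) \left(- \frac{1}{81448}\right) = \left(- \frac{16086137}{9453}\right) \left(- \frac{1}{81448}\right) = \frac{16086137}{769927944}$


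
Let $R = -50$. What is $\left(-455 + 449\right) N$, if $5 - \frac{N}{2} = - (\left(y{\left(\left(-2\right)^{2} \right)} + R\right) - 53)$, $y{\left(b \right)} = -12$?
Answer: $1320$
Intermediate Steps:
$N = -220$ ($N = 10 - 2 \left(- (\left(-12 - 50\right) - 53)\right) = 10 - 2 \left(- (-62 - 53)\right) = 10 - 2 \left(\left(-1\right) \left(-115\right)\right) = 10 - 230 = -220$)
$\left(-455 + 449\right) N = \left(-455 + 449\right) \left(-220\right) = \left(-6\right) \left(-220\right) = 1320$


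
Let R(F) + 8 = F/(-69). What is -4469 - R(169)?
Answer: -307640/69 ≈ -4458.5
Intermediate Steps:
R(F) = -8 - F/69 (R(F) = -8 + F/(-69) = -8 + F*(-1/69) = -8 - F/69)
-4469 - R(169) = -4469 - (-8 - 1/69*169) = -4469 - (-8 - 169/69) = -4469 - 1*(-721/69) = -4469 + 721/69 = -307640/69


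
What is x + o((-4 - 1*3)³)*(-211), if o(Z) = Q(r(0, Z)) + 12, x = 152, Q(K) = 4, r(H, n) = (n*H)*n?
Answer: -3224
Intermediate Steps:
r(H, n) = H*n² (r(H, n) = (H*n)*n = H*n²)
o(Z) = 16 (o(Z) = 4 + 12 = 16)
x + o((-4 - 1*3)³)*(-211) = 152 + 16*(-211) = 152 - 3376 = -3224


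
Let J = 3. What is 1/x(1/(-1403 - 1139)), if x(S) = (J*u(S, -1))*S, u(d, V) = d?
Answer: 6461764/3 ≈ 2.1539e+6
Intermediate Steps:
x(S) = 3*S**2 (x(S) = (3*S)*S = 3*S**2)
1/x(1/(-1403 - 1139)) = 1/(3*(1/(-1403 - 1139))**2) = 1/(3*(1/(-2542))**2) = 1/(3*(-1/2542)**2) = 1/(3*(1/6461764)) = 1/(3/6461764) = 6461764/3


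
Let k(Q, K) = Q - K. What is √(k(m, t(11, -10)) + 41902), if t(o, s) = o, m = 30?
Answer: √41921 ≈ 204.75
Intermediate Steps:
√(k(m, t(11, -10)) + 41902) = √((30 - 1*11) + 41902) = √((30 - 11) + 41902) = √(19 + 41902) = √41921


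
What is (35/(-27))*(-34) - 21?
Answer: 623/27 ≈ 23.074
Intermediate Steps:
(35/(-27))*(-34) - 21 = (35*(-1/27))*(-34) - 21 = -35/27*(-34) - 21 = 1190/27 - 21 = 623/27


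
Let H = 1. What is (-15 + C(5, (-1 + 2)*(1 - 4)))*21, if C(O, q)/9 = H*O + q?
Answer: 63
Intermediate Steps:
C(O, q) = 9*O + 9*q (C(O, q) = 9*(1*O + q) = 9*(O + q) = 9*O + 9*q)
(-15 + C(5, (-1 + 2)*(1 - 4)))*21 = (-15 + (9*5 + 9*((-1 + 2)*(1 - 4))))*21 = (-15 + (45 + 9*(1*(-3))))*21 = (-15 + (45 + 9*(-3)))*21 = (-15 + (45 - 27))*21 = (-15 + 18)*21 = 3*21 = 63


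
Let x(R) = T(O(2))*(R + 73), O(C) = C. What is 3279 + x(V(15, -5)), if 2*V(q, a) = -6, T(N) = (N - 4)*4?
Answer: 2719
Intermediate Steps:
T(N) = -16 + 4*N (T(N) = (-4 + N)*4 = -16 + 4*N)
V(q, a) = -3 (V(q, a) = (½)*(-6) = -3)
x(R) = -584 - 8*R (x(R) = (-16 + 4*2)*(R + 73) = (-16 + 8)*(73 + R) = -8*(73 + R) = -584 - 8*R)
3279 + x(V(15, -5)) = 3279 + (-584 - 8*(-3)) = 3279 + (-584 + 24) = 3279 - 560 = 2719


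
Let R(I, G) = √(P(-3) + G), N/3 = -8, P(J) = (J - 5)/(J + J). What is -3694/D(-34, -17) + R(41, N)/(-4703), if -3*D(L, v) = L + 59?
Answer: 11082/25 - 2*I*√51/14109 ≈ 443.28 - 0.0010123*I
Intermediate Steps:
D(L, v) = -59/3 - L/3 (D(L, v) = -(L + 59)/3 = -(59 + L)/3 = -59/3 - L/3)
P(J) = (-5 + J)/(2*J) (P(J) = (-5 + J)/((2*J)) = (-5 + J)*(1/(2*J)) = (-5 + J)/(2*J))
N = -24 (N = 3*(-8) = -24)
R(I, G) = √(4/3 + G) (R(I, G) = √((½)*(-5 - 3)/(-3) + G) = √((½)*(-⅓)*(-8) + G) = √(4/3 + G))
-3694/D(-34, -17) + R(41, N)/(-4703) = -3694/(-59/3 - ⅓*(-34)) + (√(12 + 9*(-24))/3)/(-4703) = -3694/(-59/3 + 34/3) + (√(12 - 216)/3)*(-1/4703) = -3694/(-25/3) + (√(-204)/3)*(-1/4703) = -3694*(-3/25) + ((2*I*√51)/3)*(-1/4703) = 11082/25 + (2*I*√51/3)*(-1/4703) = 11082/25 - 2*I*√51/14109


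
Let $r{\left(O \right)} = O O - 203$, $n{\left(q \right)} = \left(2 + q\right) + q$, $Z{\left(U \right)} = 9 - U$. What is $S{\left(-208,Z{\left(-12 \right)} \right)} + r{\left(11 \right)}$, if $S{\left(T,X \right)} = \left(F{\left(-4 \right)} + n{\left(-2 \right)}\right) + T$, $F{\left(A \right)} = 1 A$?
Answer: $-296$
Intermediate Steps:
$n{\left(q \right)} = 2 + 2 q$
$F{\left(A \right)} = A$
$r{\left(O \right)} = -203 + O^{2}$ ($r{\left(O \right)} = O^{2} - 203 = -203 + O^{2}$)
$S{\left(T,X \right)} = -6 + T$ ($S{\left(T,X \right)} = \left(-4 + \left(2 + 2 \left(-2\right)\right)\right) + T = \left(-4 + \left(2 - 4\right)\right) + T = \left(-4 - 2\right) + T = -6 + T$)
$S{\left(-208,Z{\left(-12 \right)} \right)} + r{\left(11 \right)} = \left(-6 - 208\right) - \left(203 - 11^{2}\right) = -214 + \left(-203 + 121\right) = -214 - 82 = -296$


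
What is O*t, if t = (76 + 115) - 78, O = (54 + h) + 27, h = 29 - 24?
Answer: 9718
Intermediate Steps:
h = 5
O = 86 (O = (54 + 5) + 27 = 59 + 27 = 86)
t = 113 (t = 191 - 78 = 113)
O*t = 86*113 = 9718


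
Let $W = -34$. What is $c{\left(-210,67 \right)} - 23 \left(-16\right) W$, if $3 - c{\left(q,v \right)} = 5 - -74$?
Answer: $-12588$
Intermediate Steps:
$c{\left(q,v \right)} = -76$ ($c{\left(q,v \right)} = 3 - \left(5 - -74\right) = 3 - \left(5 + 74\right) = 3 - 79 = -76$)
$c{\left(-210,67 \right)} - 23 \left(-16\right) W = -76 - 23 \left(-16\right) \left(-34\right) = -76 - \left(-368\right) \left(-34\right) = -76 - 12512 = -12588$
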